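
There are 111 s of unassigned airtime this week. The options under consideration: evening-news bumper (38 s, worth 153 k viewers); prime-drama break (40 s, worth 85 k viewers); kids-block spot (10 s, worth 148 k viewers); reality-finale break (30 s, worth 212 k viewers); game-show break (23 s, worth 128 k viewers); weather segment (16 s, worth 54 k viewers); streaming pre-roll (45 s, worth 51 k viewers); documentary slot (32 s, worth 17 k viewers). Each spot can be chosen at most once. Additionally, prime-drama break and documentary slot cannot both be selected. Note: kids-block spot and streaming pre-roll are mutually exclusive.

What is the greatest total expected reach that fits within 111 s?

641

Best packing: evening-news bumper + kids-block spot + reality-finale break + game-show break — 101 s, 641 total.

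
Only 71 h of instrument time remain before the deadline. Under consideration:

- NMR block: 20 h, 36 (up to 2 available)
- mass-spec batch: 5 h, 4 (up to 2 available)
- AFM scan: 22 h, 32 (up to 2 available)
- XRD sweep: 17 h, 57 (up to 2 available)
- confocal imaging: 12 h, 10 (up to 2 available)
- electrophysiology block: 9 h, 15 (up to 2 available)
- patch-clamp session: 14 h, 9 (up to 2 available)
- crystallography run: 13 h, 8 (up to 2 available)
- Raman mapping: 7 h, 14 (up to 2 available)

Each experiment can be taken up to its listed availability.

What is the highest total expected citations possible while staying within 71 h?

179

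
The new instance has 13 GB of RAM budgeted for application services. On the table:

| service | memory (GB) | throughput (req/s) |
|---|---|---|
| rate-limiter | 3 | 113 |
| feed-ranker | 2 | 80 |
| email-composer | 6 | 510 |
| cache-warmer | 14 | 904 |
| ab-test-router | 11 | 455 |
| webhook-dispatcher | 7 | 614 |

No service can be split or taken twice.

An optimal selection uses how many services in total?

Best achievable throughput is 1124.
One optimal bundle: email-composer + webhook-dispatcher (13 GB).
Every optimal selection uses 2 services.

2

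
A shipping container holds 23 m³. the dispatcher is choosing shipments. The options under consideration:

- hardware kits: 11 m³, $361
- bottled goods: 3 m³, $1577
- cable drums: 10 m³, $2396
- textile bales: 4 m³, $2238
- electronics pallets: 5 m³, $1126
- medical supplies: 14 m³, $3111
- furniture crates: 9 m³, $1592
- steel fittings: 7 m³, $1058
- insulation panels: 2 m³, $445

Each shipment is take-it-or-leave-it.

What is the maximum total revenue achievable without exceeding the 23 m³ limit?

Filling by ratio: bottled goods + cable drums + textile bales + electronics pallets for 7337, with 1 m³ left unused.
The 15 m³ tied up in cable drums and electronics pallets is better spent on medical supplies + insulation panels — total rises to 7371 (23 m³).

7371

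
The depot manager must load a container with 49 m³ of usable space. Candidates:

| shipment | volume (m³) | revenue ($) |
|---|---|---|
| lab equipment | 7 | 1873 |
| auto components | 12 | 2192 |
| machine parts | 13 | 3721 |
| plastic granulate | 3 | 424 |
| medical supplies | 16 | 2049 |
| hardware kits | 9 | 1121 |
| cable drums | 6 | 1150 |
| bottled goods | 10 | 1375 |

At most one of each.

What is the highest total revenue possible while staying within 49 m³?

The ratio heuristic lands on lab equipment + auto components + machine parts + plastic granulate + cable drums (9360) but leaves 8 m³ idle.
The 3 m³ tied up in plastic granulate is better spent on bottled goods — total rises to 10311 (48 m³).

10311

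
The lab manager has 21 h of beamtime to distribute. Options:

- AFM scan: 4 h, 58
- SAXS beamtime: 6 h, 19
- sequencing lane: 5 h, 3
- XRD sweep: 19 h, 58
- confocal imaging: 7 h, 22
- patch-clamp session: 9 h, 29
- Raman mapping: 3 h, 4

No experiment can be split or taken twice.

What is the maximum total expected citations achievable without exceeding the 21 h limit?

109

Density check — AFM scan 14.50, patch-clamp session 3.22, SAXS beamtime 3.17 are the best per h.
Greedy by ratio would take AFM scan + SAXS beamtime + patch-clamp session: 19 h used, total 106.
Dropping SAXS beamtime frees 6 h; slotting in confocal imaging (7 h) lifts the total to 109 at 20 h.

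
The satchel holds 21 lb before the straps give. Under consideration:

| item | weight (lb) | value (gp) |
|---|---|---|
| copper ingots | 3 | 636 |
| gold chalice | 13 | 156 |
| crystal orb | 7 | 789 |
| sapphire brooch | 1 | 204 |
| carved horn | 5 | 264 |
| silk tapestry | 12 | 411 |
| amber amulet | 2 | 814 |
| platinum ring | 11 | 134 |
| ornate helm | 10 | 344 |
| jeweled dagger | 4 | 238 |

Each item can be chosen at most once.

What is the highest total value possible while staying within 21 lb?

2741

Density check — amber amulet 407.00, copper ingots 212.00, sapphire brooch 204.00, crystal orb 112.71 are the best per lb.
Filling by ratio: copper ingots + crystal orb + sapphire brooch + amber amulet + jeweled dagger for 2681, with 4 lb left unused.
Dropping sapphire brooch frees 1 lb; slotting in carved horn (5 lb) lifts the total to 2741 at 21 lb.
Every other selection either busts 21 lb or fails to beat 2741.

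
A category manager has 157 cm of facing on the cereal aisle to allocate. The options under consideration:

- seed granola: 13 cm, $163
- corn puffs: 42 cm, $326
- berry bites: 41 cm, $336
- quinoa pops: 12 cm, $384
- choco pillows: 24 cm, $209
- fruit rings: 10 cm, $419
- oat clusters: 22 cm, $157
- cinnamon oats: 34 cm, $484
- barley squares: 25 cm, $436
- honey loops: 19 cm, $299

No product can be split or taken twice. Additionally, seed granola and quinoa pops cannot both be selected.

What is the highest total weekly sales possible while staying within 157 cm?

Quinoa pops + choco pillows + fruit rings + oat clusters + cinnamon oats + barley squares + honey loops uses 146 of the 157 cm and totals 2388.
An exhaustive check of the 1024 subsets confirms 2388.

2388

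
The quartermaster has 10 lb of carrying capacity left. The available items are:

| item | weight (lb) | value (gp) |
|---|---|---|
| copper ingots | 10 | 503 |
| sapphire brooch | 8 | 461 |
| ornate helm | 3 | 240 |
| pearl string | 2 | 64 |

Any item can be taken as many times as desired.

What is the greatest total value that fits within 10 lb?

720

3×ornate helm uses 9 of the 10 lb and totals 720.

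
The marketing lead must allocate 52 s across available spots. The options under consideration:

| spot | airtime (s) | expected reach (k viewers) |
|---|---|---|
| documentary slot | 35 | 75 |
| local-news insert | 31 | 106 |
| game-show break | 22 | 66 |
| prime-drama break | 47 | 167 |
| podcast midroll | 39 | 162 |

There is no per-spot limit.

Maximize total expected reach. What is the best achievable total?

167

The ratio heuristic lands on podcast midroll (162) but leaves 13 s idle.
The 39 s tied up in podcast midroll is better spent on prime-drama break — total rises to 167 (47 s).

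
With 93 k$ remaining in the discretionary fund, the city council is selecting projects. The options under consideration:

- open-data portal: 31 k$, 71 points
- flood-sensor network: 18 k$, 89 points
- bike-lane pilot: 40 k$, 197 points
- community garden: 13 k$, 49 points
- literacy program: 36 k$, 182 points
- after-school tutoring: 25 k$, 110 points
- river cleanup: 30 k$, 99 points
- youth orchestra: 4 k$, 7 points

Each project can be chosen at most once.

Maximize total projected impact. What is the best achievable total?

435

Taking the top-ratio projects first gives flood-sensor network + community garden + literacy program + after-school tutoring for 430 (92 k$).
The 43 k$ tied up in flood-sensor network and after-school tutoring is better spent on bike-lane pilot + youth orchestra — total rises to 435 (93 k$).
Every other selection either busts 93 k$ or fails to beat 435.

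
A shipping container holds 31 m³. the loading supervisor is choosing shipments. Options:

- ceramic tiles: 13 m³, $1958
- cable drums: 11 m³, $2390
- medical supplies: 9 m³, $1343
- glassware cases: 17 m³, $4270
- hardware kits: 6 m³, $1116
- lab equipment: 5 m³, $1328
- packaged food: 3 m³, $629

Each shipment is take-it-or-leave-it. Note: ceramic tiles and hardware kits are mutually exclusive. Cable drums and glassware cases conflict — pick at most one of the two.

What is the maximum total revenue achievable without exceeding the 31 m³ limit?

The ratio ordering already packs tightly: glassware cases + hardware kits + lab equipment + packaged food, 31 m³, 7343.
Nothing else feasible within 31 m³ beats 7343.

7343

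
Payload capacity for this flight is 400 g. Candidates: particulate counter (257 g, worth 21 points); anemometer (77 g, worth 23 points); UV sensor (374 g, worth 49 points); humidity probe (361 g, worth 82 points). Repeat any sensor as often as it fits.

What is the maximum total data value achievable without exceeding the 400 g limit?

Density check — anemometer 0.30, humidity probe 0.23, UV sensor 0.13 are the best per g.
Taking 5×anemometer: 385 g used, 115 in data value.
Every other selection either busts 400 g or fails to beat 115.

115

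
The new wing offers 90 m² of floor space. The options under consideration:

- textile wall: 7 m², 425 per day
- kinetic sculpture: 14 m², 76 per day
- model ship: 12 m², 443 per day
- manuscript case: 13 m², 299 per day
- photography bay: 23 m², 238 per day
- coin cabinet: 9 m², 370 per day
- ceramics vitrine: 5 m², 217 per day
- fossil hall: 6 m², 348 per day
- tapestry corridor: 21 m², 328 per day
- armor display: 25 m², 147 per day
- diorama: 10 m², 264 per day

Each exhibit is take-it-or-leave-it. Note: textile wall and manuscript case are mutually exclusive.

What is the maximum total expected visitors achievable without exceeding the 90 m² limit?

2471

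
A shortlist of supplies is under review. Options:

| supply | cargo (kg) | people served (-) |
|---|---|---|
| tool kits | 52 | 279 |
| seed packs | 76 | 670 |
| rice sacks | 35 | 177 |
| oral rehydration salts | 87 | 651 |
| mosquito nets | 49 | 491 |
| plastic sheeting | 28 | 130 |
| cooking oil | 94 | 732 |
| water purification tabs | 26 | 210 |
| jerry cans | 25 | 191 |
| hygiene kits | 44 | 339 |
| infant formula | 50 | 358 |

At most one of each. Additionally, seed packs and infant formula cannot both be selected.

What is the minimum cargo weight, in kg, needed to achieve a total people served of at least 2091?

245

Minimise kg subject to total people served ≥ 2091.
seed packs + mosquito nets + cooking oil + water purification tabs: 2103 people served at 245 kg.
Any bundle with less than 245 kg falls short of 2091.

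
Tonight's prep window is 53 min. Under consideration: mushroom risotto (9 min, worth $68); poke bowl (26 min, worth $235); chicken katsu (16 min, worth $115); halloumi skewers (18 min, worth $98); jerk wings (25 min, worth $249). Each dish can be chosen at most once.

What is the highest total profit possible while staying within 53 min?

484

Ranking by ratio (profit/min): jerk wings 9.96, poke bowl 9.04, mushroom risotto 7.56.
Poke bowl + jerk wings uses 51 of the 53 min and totals 484.
Runner-up mushroom risotto + chicken katsu + jerk wings tops out at 432.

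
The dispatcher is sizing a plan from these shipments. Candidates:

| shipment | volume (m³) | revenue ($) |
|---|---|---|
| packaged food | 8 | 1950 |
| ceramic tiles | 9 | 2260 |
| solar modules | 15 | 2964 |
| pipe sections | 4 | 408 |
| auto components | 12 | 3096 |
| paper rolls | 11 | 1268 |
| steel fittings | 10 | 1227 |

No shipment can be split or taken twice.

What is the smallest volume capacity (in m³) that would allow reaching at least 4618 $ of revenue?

Look for the lowest-volume combination reaching 4618.
packaged food + auto components reaches 5046 using 20 m³.
Below 20 m³ the best achievable stays under 4618.

20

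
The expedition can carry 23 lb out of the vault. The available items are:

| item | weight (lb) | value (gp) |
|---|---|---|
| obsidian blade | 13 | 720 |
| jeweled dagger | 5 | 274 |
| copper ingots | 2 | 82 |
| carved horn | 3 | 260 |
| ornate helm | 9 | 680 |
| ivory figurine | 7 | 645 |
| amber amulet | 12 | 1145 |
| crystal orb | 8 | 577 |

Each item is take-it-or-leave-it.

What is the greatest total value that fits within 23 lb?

2050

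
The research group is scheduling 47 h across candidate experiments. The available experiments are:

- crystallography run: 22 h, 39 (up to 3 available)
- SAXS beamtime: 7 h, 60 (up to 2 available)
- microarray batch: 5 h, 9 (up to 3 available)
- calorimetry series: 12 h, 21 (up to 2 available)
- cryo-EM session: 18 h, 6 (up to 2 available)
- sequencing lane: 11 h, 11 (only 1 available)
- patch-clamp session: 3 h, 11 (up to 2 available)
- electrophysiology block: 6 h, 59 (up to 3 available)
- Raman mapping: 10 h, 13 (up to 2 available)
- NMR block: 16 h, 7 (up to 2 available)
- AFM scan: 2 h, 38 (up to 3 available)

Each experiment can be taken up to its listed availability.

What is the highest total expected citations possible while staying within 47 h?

Ranking by ratio (expected citations/h): AFM scan 19.00, electrophysiology block 9.83, SAXS beamtime 8.57.
2×SAXS beamtime + 2×patch-clamp session + 3×electrophysiology block + 3×AFM scan uses 44 of the 47 h and totals 433.

433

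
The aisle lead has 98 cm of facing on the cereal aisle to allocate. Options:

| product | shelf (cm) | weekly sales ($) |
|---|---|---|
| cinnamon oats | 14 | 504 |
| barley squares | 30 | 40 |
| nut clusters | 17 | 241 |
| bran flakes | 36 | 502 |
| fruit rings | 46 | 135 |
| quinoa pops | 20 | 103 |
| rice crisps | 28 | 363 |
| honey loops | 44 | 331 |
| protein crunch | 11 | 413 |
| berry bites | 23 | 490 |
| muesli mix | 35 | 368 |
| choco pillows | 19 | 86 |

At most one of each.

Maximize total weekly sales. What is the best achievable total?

2011

Ranking by ratio (weekly sales/cm): protein crunch 37.55, cinnamon oats 36.00, berry bites 21.30.
Taking cinnamon oats + nut clusters + rice crisps + protein crunch + berry bites: 93 cm used, 2011 in weekly sales.
No other feasible combination exceeds 2011.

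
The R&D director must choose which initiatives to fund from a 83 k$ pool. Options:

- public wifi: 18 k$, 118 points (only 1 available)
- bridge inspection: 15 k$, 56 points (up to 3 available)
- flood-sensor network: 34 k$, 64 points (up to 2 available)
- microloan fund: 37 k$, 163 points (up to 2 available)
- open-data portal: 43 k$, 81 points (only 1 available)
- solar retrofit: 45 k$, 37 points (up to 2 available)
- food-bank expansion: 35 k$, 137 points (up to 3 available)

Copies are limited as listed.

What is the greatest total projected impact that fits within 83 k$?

367

Ranking by ratio (projected impact/k$): public wifi 6.56, microloan fund 4.41, food-bank expansion 3.91.
The ratio heuristic lands on public wifi + bridge inspection + microloan fund (337) but leaves 13 k$ idle.
Replace microloan fund with bridge inspection + food-bank expansion: the trade gains 30 net, giving 367 at 83 k$.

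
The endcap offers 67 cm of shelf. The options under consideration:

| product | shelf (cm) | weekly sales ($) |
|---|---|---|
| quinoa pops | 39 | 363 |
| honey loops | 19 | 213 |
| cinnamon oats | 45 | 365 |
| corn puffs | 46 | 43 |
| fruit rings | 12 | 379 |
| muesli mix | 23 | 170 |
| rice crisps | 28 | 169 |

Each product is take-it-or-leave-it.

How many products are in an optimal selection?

3

The maximum weekly sales within 67 cm is 762.
One optimal bundle: honey loops + fruit rings + muesli mix (54 cm).
Every optimal selection uses 3 products.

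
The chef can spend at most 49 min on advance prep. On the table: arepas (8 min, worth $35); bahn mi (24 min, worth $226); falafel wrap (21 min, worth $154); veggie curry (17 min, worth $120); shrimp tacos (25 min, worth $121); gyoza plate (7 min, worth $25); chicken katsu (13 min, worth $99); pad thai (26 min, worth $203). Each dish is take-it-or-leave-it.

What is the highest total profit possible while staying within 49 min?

381

Taking the top-ratio dishes first gives arepas + bahn mi + chicken katsu for 360 (45 min).
The 13 min tied up in chicken katsu is better spent on veggie curry — total rises to 381 (49 min).
Runner-up bahn mi + falafel wrap tops out at 380.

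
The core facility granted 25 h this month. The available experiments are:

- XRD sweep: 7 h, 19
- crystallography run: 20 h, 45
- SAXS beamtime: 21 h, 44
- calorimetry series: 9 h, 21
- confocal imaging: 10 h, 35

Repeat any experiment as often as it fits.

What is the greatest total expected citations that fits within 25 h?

Greedy by ratio would take 2×confocal imaging: 20 h used, total 70.
Dropping confocal imaging frees 10 h; slotting in 2×XRD sweep (14 h) lifts the total to 73 at 24 h.
No other feasible combination exceeds 73.

73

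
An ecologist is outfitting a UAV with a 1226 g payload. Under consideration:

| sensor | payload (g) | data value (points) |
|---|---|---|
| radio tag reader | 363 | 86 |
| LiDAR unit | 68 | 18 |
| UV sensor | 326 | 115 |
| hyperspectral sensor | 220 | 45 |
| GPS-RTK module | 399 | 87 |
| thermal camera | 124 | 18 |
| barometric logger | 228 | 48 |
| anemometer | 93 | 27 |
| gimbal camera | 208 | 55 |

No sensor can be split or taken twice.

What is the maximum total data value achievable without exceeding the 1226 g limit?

By data value per g: UV sensor 0.35, anemometer 0.29, LiDAR unit 0.26 lead.
A density-first pass picks radio tag reader + LiDAR unit + UV sensor + thermal camera + anemometer + gimbal camera — 319 at 1182 g.
Dropping LiDAR unit and thermal camera frees 192 g; slotting in barometric logger (228 g) lifts the total to 331 at 1218 g.
An exhaustive check of the 512 subsets confirms 331.

331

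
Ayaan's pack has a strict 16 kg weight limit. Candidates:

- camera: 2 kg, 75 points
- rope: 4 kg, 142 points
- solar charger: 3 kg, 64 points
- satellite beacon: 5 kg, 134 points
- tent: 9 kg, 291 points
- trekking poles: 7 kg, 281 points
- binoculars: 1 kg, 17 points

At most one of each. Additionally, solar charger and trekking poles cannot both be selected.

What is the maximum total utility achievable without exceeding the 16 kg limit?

By utility per kg: trekking poles 40.14, camera 37.50, rope 35.50, tent 32.33 lead.
Taking tent + trekking poles: 16 kg used, 572 in utility.
The closest alternative, rope + satellite beacon + trekking poles, reaches only 557.

572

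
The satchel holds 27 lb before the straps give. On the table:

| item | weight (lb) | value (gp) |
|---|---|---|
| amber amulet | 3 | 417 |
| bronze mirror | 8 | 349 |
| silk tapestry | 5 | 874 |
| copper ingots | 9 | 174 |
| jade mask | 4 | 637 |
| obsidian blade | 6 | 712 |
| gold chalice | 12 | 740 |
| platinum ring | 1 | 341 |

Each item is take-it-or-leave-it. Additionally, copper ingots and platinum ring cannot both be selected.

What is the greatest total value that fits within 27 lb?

By value per lb: platinum ring 341.00, silk tapestry 174.80, jade mask 159.25, amber amulet 139.00 lead.
Amber amulet + bronze mirror + silk tapestry + jade mask + obsidian blade + platinum ring uses 27 of the 27 lb and totals 3330.
An exhaustive check of the 256 subsets confirms 3330.

3330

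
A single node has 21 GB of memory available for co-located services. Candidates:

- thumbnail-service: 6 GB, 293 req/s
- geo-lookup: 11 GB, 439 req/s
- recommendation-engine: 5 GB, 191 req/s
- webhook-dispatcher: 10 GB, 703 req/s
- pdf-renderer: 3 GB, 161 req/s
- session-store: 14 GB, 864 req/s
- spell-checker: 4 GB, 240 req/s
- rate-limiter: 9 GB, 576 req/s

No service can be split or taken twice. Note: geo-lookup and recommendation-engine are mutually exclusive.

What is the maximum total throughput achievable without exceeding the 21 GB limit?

Density check — webhook-dispatcher 70.30, rate-limiter 64.00, session-store 61.71 are the best per GB.
The ratio ordering already packs tightly: webhook-dispatcher + rate-limiter, 19 GB, 1279.
The spare 2 GB is too small for any remaining service, and no feasible exchange beats 1279.

1279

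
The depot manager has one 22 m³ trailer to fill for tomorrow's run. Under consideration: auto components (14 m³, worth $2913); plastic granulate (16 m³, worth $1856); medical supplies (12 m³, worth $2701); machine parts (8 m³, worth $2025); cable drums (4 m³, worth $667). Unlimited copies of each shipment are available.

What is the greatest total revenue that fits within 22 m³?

Greedy by ratio would take 2×machine parts + cable drums: 20 m³ used, total 4717.
Replace machine parts and cable drums with auto components: the trade gains 221 net, giving 4938 at 22 m³.
No other feasible combination exceeds 4938.

4938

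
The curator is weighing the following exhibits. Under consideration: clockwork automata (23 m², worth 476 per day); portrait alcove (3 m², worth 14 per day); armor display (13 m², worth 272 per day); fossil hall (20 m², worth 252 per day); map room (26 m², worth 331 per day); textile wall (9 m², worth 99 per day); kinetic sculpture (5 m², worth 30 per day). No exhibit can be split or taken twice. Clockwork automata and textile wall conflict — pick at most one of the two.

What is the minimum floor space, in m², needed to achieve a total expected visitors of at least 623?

36

Need the lightest bundle worth ≥ 623.
clockwork automata + armor display: 748 expected visitors at 36 m².
Below 36 m² the best achievable stays under 623.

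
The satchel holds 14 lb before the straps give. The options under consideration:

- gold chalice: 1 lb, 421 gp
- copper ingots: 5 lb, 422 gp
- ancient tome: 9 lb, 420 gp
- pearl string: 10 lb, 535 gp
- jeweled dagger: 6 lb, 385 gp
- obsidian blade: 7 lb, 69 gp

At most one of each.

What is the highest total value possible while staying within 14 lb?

1228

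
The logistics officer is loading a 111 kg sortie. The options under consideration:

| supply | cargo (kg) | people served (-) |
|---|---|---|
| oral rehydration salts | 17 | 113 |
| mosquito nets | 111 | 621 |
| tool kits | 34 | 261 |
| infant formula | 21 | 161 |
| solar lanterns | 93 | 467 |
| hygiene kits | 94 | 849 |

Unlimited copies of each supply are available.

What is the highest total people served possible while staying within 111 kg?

962

Best packing: oral rehydration salts + hygiene kits — 111 kg, 962 total.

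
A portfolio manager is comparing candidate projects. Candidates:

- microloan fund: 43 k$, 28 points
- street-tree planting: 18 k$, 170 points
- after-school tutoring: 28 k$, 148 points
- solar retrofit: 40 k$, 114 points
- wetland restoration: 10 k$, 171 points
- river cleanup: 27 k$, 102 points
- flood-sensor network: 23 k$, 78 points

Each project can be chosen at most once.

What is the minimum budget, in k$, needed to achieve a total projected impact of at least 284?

28

Look for the lowest-budget combination reaching 284.
Taking street-tree planting + wetland restoration gives 341 (≥ 284) for 28 k$.
Below 28 k$ the best achievable stays under 284.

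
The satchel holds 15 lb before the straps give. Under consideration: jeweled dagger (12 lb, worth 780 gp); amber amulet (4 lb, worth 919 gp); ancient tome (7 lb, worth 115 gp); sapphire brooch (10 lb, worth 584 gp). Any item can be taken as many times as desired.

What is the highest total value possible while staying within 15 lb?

2757

Best packing: 3×amber amulet — 12 lb, 2757 total.
That's the maximum — no swap from here does better than 2757.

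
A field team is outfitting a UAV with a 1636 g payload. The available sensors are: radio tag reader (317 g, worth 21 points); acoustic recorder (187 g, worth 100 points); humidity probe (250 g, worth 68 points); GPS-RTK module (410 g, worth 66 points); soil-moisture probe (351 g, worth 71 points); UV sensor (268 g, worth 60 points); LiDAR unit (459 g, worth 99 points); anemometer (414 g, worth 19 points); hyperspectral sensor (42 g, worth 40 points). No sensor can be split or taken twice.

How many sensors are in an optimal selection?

Best achievable data value is 438.
One optimal bundle: acoustic recorder + humidity probe + soil-moisture probe + UV sensor + LiDAR unit + hyperspectral sensor (1557 g).
Every optimal selection uses 6 sensors.

6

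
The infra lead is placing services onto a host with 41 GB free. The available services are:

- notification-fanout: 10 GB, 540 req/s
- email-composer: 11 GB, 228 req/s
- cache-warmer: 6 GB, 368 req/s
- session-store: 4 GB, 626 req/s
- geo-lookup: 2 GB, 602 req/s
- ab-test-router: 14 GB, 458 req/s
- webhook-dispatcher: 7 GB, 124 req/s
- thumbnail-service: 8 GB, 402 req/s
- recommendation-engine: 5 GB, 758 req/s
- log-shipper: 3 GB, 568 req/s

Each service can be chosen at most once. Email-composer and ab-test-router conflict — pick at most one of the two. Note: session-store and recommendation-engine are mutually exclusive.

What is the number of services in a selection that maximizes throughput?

7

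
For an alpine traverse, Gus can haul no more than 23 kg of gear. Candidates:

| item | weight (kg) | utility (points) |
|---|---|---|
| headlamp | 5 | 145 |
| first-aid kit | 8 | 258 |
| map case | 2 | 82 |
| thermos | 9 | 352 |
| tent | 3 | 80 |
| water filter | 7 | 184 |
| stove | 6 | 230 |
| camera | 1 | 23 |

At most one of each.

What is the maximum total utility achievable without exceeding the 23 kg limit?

Greedy by ratio would take headlamp + map case + thermos + stove + camera: 23 kg used, total 832.
Replace headlamp and map case and camera with first-aid kit: the trade gains 8 net, giving 840 at 23 kg.
Next best is headlamp + map case + thermos + stove + camera at 832 (23 kg) — short by 8.

840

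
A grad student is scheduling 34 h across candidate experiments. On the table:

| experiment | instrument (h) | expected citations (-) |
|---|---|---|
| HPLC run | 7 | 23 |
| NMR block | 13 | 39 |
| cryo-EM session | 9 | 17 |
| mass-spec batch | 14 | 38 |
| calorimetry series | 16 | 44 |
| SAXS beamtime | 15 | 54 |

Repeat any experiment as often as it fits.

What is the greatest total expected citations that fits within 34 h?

3×HPLC run + NMR block uses 34 of the 34 h and totals 108.
Nothing else within 34 h beats 108.

108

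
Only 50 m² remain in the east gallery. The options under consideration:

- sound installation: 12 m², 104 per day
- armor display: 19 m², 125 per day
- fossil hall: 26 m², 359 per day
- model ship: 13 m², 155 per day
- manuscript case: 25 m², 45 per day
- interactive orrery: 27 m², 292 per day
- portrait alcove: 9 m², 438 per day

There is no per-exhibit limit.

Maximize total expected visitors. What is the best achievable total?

Best packing: 5×portrait alcove — 45 m², 2190 total.

2190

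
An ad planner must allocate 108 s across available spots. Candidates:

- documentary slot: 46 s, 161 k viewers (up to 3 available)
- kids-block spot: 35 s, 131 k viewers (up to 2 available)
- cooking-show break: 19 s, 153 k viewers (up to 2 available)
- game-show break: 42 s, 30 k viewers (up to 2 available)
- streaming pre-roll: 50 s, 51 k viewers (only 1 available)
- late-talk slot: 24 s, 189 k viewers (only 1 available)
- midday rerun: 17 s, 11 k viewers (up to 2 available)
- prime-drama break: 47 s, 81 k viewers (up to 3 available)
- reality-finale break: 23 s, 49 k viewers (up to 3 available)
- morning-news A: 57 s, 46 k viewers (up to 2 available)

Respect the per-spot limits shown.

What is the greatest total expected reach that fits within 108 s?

Ranking by ratio (expected reach/s): cooking-show break 8.05, late-talk slot 7.88, kids-block spot 3.74, documentary slot 3.50.
A density-first pass picks kids-block spot + 2×cooking-show break + late-talk slot — 626 at 97 s.
Replace kids-block spot with documentary slot: the trade gains 30 net, giving 656 at 108 s.
Nothing else within 108 s beats 656.

656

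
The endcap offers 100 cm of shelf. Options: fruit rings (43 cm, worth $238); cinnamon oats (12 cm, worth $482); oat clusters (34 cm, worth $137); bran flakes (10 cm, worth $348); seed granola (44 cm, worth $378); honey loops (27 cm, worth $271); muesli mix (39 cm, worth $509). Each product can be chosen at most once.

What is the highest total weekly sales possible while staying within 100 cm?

Ranking by ratio (weekly sales/cm): cinnamon oats 40.17, bran flakes 34.80, muesli mix 13.05.
Cinnamon oats + bran flakes + honey loops + muesli mix uses 88 of the 100 cm and totals 1610.

1610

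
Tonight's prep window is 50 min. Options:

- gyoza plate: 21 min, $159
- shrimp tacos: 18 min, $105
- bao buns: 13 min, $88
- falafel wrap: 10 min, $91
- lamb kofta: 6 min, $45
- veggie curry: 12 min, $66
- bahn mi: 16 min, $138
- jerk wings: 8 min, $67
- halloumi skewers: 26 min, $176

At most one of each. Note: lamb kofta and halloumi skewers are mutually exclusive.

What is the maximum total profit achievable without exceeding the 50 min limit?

388

Ranking by ratio (profit/min): falafel wrap 9.10, bahn mi 8.62, jerk wings 8.38, gyoza plate 7.57.
A density-first pass picks falafel wrap + lamb kofta + bahn mi + jerk wings — 341 at 40 min.
Dropping lamb kofta and jerk wings frees 14 min; slotting in gyoza plate (21 min) lifts the total to 388 at 47 min.
Runner-up gyoza plate + bao buns + bahn mi tops out at 385.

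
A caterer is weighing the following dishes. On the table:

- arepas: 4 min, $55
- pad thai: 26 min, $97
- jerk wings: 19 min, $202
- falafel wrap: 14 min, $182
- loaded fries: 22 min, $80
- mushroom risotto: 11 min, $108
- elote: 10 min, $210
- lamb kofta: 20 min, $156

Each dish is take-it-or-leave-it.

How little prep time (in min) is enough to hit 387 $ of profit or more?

Need the lightest bundle worth ≥ 387.
Taking falafel wrap + elote gives 392 (≥ 387) for 24 min.
No combination under 24 min hits 387.

24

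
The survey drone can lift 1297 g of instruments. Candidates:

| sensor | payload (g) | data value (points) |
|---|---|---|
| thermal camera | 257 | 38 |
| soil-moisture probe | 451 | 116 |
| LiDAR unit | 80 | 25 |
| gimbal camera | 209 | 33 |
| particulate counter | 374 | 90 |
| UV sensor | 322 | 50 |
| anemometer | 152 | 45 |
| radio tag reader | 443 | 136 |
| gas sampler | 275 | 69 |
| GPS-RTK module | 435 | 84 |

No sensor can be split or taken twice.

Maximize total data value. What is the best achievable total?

346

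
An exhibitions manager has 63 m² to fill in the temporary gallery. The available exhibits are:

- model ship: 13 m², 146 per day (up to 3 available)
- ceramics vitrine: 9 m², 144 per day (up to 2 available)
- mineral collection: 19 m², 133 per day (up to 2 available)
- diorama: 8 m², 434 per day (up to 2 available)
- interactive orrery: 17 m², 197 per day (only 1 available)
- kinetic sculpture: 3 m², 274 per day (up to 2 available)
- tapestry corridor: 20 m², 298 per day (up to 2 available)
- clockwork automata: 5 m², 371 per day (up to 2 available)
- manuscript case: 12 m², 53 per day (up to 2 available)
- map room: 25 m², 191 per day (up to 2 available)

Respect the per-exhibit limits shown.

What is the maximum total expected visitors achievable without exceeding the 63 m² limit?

Ranking by ratio (expected visitors/m²): kinetic sculpture 91.33, clockwork automata 74.20, diorama 54.25, ceramics vitrine 16.00.
A density-first pass picks model ship + 2×ceramics vitrine + 2×diorama + 2×kinetic sculpture + 2×clockwork automata — 2592 at 63 m².
Replace model ship and ceramics vitrine with tapestry corridor: the trade gains 8 net, giving 2600 at 61 m².

2600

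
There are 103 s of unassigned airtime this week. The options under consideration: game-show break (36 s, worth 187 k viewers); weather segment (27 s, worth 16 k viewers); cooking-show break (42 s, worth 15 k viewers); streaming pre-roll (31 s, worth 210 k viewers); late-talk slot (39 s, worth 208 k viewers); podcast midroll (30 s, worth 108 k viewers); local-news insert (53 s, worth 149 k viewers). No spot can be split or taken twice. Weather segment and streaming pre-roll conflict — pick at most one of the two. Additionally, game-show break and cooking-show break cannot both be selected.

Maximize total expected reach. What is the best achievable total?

526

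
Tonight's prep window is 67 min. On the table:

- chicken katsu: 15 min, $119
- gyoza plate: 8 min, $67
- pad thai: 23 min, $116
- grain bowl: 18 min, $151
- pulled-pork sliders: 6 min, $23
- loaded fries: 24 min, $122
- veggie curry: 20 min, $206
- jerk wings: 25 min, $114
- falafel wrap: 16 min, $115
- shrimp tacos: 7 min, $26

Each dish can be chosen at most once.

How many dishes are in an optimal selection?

5

Optimal total is 566.
chicken katsu + gyoza plate + grain bowl + pulled-pork sliders + veggie curry hits 566 at 67 min.
Any selection reaching 566 contains exactly 5 dishes.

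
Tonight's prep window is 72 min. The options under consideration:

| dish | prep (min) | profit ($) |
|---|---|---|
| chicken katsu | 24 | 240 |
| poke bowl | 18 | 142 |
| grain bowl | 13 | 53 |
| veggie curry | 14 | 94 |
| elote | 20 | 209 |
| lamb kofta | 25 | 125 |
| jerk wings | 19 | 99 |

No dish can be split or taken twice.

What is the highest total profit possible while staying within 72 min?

596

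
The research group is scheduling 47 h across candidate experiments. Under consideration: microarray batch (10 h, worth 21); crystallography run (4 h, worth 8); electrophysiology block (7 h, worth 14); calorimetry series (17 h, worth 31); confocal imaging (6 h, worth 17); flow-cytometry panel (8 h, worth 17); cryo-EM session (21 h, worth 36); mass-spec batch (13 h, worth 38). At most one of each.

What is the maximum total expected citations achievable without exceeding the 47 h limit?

108

Filling by ratio: microarray batch + crystallography run + confocal imaging + flow-cytometry panel + mass-spec batch for 101, with 6 h left unused.
Dropping microarray batch and flow-cytometry panel frees 18 h; slotting in electrophysiology block + calorimetry series (24 h) lifts the total to 108 at 47 h.
The closest alternative, microarray batch + calorimetry series + confocal imaging + mass-spec batch, reaches only 107.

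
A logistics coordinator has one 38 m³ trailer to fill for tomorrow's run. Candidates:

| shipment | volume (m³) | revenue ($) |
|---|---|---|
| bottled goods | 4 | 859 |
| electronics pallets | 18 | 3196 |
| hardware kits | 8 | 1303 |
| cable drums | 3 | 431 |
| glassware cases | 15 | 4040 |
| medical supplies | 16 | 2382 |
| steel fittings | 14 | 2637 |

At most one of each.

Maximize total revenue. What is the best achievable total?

Greedy by ratio would take bottled goods + cable drums + glassware cases + steel fittings: 36 m³ used, total 7967.
Replace cable drums and steel fittings with electronics pallets: the trade gains 128 net, giving 8095 at 37 m³.
The closest alternative, hardware kits + glassware cases + steel fittings, reaches only 7980.

8095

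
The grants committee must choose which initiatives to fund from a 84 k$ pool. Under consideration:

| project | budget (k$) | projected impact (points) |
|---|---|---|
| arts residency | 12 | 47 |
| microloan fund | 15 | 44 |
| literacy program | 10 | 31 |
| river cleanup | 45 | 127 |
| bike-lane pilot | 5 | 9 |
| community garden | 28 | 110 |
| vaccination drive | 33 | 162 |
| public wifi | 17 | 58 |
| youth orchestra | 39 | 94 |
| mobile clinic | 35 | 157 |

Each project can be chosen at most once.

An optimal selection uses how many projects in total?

Best achievable projected impact is 366.
For example arts residency + vaccination drive + mobile clinic achieves it, using 80 k$.
Every optimal selection uses 3 projects.

3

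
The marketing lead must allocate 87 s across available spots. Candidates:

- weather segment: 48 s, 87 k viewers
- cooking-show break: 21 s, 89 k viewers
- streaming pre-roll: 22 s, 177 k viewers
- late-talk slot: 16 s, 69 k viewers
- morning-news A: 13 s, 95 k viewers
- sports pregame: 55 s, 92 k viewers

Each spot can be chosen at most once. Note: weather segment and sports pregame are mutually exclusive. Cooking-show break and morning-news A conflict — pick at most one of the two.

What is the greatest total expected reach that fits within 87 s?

Best packing: weather segment + streaming pre-roll + morning-news A — 83 s, 359 total.
Every other selection either busts 87 s or breaks a pairing rule or fails to beat 359.

359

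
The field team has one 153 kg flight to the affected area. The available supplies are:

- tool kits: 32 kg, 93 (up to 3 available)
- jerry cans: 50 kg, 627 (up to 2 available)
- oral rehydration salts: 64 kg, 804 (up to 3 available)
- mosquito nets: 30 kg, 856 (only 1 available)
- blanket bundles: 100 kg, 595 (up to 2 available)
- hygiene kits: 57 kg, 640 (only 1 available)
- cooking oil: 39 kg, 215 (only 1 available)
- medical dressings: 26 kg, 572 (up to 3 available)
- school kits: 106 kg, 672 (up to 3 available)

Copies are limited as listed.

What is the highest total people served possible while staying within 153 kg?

Filling by ratio: mosquito nets + cooking oil + 3×medical dressings for 2787, with 6 kg left unused.
Dropping cooking oil and medical dressings frees 65 kg; slotting in oral rehydration salts (64 kg) lifts the total to 2804 at 146 kg.
Every other selection either busts 153 kg or exceeds an availability limit or fails to beat 2804.

2804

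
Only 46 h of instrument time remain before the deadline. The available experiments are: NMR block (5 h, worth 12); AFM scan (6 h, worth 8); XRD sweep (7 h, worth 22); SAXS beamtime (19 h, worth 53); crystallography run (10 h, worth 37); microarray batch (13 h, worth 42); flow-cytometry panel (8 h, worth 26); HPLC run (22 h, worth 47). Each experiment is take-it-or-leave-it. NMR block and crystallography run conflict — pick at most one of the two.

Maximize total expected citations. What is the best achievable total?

138

By expected citations per h: crystallography run 3.70, flow-cytometry panel 3.25, microarray batch 3.23 lead.
Taking XRD sweep + SAXS beamtime + crystallography run + flow-cytometry panel: 44 h used, 138 in expected citations.
Nothing else feasible within 46 h beats 138.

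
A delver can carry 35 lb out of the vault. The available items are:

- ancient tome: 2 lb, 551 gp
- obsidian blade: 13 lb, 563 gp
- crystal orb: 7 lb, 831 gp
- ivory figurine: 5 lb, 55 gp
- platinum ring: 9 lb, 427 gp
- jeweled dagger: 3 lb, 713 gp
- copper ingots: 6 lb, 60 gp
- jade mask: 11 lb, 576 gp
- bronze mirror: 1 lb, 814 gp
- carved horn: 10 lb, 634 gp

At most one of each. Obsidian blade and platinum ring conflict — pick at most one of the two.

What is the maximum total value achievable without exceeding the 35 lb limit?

4119

Taking ancient tome + crystal orb + jeweled dagger + jade mask + bronze mirror + carved horn: 34 lb used, 4119 in value.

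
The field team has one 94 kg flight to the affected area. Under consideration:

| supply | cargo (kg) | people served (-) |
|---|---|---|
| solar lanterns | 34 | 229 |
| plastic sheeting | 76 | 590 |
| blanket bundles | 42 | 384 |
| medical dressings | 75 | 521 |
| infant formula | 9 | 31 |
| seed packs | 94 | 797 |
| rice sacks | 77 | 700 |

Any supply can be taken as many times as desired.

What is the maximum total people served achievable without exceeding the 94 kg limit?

799

2×blanket bundles + infant formula uses 93 of the 94 kg and totals 799.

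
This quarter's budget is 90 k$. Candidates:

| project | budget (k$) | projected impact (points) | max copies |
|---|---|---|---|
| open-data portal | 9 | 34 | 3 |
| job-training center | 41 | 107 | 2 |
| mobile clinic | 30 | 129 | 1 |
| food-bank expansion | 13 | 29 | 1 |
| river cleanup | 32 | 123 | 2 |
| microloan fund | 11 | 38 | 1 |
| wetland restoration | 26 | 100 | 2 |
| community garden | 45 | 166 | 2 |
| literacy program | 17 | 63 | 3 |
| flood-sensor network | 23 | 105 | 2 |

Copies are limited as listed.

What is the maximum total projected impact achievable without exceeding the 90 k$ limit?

Greedy by ratio would take open-data portal + mobile clinic + 2×flood-sensor network: 85 k$ used, total 373.
Replace mobile clinic with open-data portal + wetland restoration: the trade gains 5 net, giving 378 at 90 k$.
Every other selection either busts 90 k$ or exceeds an availability limit or fails to beat 378.

378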